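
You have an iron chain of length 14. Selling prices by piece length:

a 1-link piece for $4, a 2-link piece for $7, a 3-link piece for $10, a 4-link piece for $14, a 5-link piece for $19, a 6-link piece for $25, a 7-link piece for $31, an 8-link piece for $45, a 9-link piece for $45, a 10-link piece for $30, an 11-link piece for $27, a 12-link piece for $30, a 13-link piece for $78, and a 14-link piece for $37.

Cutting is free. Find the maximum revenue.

Consider every possible first cut. R[k] is the best of p[i]+R[k−i] over all sellable i≤k.
R[1] = 4
R[2] = max(4+4, 7+0) = 8
R[3] = max(4+8, 7+4, 10+0) = 12
R[4] = max(4+12, 7+8, 10+4, 14+0) = 16
R[5] = max(4+16, 7+12, 10+8, 14+4, 19+0) = 20
R[6] = max(4+20, 7+16, 10+12, 14+8, 19+4, 25+0) = 25
R[7] = max(4+25, 7+20, 10+16, …, 25+4, 31+0) = 31
R[8] = max(4+31, 7+25, 10+20, …, 31+4, 45+0) = 45
R[9] = max(4+45, 7+31, 10+25, …, 45+4, 45+0) = 49
R[10] = max(4+49, 7+45, 10+31, …, 45+4, 30+0) = 53
R[11] = max(4+53, 7+49, 10+45, …, 30+4, 27+0) = 57
R[12] = max(4+57, 7+53, 10+49, …, 27+4, 30+0) = 61
R[13] = max(4+61, 7+57, 10+53, …, 30+4, 78+0) = 78
R[14] = max(4+78, 7+61, 10+57, …, 78+4, 37+0) = 82
One optimal cutting: 13 + 1 → $78 + $4 = $82.

82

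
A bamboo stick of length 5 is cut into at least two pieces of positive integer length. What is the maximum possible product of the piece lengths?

Let g[k] be the best product for length k (with at least one cut). For each first piece i, the rest contributes max(k−i, g[k−i]).
g[2] = 1×max(1,0) = 1×1 = 1
g[3] = max(1×2, 2×1) = 2
g[4] = max(1×3, 2×2, 3×1) = 4
g[5] = max(1×4, 2×3, 3×2, 4×1) = 6
One optimal split: 3 + 2; product 3×2 = 6.

6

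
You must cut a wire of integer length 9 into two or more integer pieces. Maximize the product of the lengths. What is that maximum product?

Let prod[k] be the best product for length k (with at least one cut). For each first piece i, the rest contributes max(k−i, prod[k−i]).
prod[2] = 1×max(1,0) = 1×1 = 1
prod[3] = 1×max(2,1) = 1×2 = 2
prod[4] = 2×max(2,1) = 2×2 = 4
prod[5] = 2×max(3,2) = 2×3 = 6
prod[6] = 3×max(3,2) = 3×3 = 9
prod[7] = 2×max(5,6) = 2×6 = 12
prod[8] = 2×max(6,9) = 2×9 = 18
prod[9] = 3×max(6,9) = 3×9 = 27
One optimal split: 3 + 3 + 3; product 3×3×3 = 27.

27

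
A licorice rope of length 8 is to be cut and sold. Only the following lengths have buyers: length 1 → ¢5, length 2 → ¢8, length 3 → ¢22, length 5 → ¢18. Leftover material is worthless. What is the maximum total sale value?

Build r[k] bottom-up: r[k] = max over allowed piece i of (p[i] + r[k−i]).
r[1] = 5
r[2] = max(5+5, 8+0) = 10
r[3] = max(5+10, 8+5, 22+0) = 22
r[4] = max(5+22, 8+10, 22+5) = 27
r[5] = max(5+27, 8+22, 22+10, 18+0) = 32
r[6] = max(5+32, 8+27, 22+22, 18+5) = 44
r[7] = max(5+44, 8+32, 22+27, 18+10) = 49
r[8] = max(5+49, 8+44, 22+32, 18+22) = 54
One optimal cutting: 3 + 3 + 1 + 1 → ¢54.

54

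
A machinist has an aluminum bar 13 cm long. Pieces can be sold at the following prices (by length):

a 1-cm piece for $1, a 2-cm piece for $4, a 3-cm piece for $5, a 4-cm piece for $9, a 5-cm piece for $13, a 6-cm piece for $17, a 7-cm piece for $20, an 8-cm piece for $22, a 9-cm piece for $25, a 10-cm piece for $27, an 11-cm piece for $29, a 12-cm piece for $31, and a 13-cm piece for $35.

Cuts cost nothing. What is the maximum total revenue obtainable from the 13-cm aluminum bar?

37

Consider every possible first cut. R[k] is the best of p[i]+R[k−i] over all sellable i≤k.
R[1] = 1
R[2] = 4
R[3] = 5  (first piece 1, then R[2]=4)
R[4] = 9
R[5] = 13
R[6] = 17
R[7] = 20
R[8] = 22
R[9] = 25
R[10] = 27
R[11] = 30  (first piece 5, then R[6]=17)
R[12] = 34  (first piece 6, then R[6]=17)
R[13] = 37  (first piece 6, then R[7]=20)
One optimal cutting: 7 + 6 → $20 + $17 = $37.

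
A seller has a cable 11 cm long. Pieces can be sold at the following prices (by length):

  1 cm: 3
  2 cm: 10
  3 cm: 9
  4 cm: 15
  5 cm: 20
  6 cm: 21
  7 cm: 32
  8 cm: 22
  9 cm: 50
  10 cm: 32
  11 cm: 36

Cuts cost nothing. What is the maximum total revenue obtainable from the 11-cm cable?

Consider every possible first cut. best[k] is the best of p[i]+best[k−i] over all sellable i≤k.
best[1] = 3
best[2] = 10
best[3] = 13  (first piece 1, then best[2]=10)
best[4] = 20  (first piece 2, then best[2]=10)
best[5] = 23  (first piece 1, then best[4]=20)
best[6] = 30  (first piece 2, then best[4]=20)
best[7] = 33  (first piece 1, then best[6]=30)
best[8] = 40  (first piece 2, then best[6]=30)
best[9] = 50
best[10] = 53  (first piece 1, then best[9]=50)
best[11] = 60  (first piece 2, then best[9]=50)
One optimal cutting: 9 + 2 → 50 + 10 = 60.

60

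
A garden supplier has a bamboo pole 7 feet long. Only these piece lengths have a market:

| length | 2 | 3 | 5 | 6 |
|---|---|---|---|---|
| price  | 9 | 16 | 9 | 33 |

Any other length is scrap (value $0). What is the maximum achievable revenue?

Consider every possible first cut. r[k] is the best of p[i]+r[k−i] over all sellable i≤k.
r[1] = 0
r[2] = 9
r[3] = max(9+0, 16+0) = 16
r[4] = max(9+9, 16+0) = 18
r[5] = max(9+16, 16+9, 9+0) = 25
r[6] = max(9+18, 16+16, 9+0, 33+0) = 33
r[7] = max(9+25, 16+18, 9+9, 33+0) = 34
One optimal cutting: 3 + 2 + 2 → $34.

34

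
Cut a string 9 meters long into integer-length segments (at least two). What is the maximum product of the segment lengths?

27

Fill prod[k] for k=2..9: at each k try every first piece i and multiply by the better of (k−i) uncut or prod[k−i].
prod[2] = 1·max(1,0) = 1·1 = 1
prod[3] = max(1·2, 2·1) = 2
prod[4] = max(1·3, 2·2, 3·1) = 4
prod[5] = max(1·4, 2·3, 3·2, 4·1) = 6
prod[6] = max(1·6, 2·4, 3·3, 4·2, 5·1) = 9
prod[7] = max(1·9, 2·6, 3·4, 4·3, 5·2, 6·1) = 12
prod[8] = max(1·12, 2·9, 3·6, …, 6·2, 7·1) = 18
prod[9] = max(1·18, 2·12, 3·9, …, 7·2, 8·1) = 27
One optimal split: 3 + 3 + 3; product 3·3·3 = 27.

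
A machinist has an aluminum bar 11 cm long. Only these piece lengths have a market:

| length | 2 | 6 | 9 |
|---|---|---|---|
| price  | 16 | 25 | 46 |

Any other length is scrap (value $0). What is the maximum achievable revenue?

80

Build r[k] bottom-up: r[k] = max over allowed piece i of (p[i] + r[k−i]).
r[1] = 0
r[2] = 16
r[3] = 16
r[4] = 32  (first piece 2, then r[2]=16)
r[5] = 32
r[6] = 48  (first piece 2, then r[4]=32)
r[7] = 48
r[8] = 64  (first piece 2, then r[6]=48)
r[9] = 64
r[10] = 80  (first piece 2, then r[8]=64)
r[11] = 80
One optimal cutting: pieces 2 + 2 + 2 + 2 + 2 with 1 cm of scrap → $80.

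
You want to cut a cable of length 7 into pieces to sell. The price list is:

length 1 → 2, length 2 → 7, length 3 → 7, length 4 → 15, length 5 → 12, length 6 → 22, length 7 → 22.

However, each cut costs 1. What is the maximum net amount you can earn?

23

Let net[k] be the best obtainable value from length k. For each k, try every first piece i and keep the best of price[i] + net[k−i] minus the 1 cut fee when i<k.
net[1] = 2
net[2] = max(2+2-1, 7+0) = 7
net[3] = max(2+7-1, 7+2-1, 7+0) = 8
net[4] = max(2+8-1, 7+7-1, 7+2-1, 15+0) = 15
net[5] = max(2+15-1, 7+8-1, 7+7-1, 15+2-1, 12+0) = 16
net[6] = max(2+16-1, 7+15-1, 7+8-1, 15+7-1, 12+2-1, 22+0) = 22
net[7] = max(2+22-1, 7+16-1, 7+15-1, …, 22+2-1, 22+0) = 23
One optimal plan: pieces 6 + 1 (1 cut) → 24 − 1 = 23.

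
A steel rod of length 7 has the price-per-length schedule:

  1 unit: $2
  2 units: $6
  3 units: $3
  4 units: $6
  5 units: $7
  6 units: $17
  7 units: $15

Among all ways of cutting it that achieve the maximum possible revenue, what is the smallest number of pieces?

Let r[k] be the best obtainable value from length k. For each k, try every first piece i and keep the best of price[i] + r[k−i].
r[1] = 2
r[2] = max(2+2, 6+0) = 6
r[3] = max(2+6, 6+2, 3+0) = 8
r[4] = max(2+8, 6+6, 3+2, 6+0) = 12
r[5] = max(2+12, 6+8, 3+6, 6+2, 7+0) = 14
r[6] = max(2+14, 6+12, 3+8, 6+6, 7+2, 17+0) = 18
r[7] = max(2+18, 6+14, 3+12, …, 17+2, 15+0) = 20
Maximum revenue is $20.
Now minimize piece count subject to staying optimal: for each k, pieces[k] = 1 + min over i with p[i]+r[k−i]=r[k] of pieces[k−i].
pieces[4] = 2
pieces[5] = 3
pieces[6] = 3
pieces[7] = 4

4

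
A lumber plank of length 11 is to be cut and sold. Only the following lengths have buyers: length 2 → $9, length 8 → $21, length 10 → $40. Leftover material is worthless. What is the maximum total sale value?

Build f[k] bottom-up: f[k] = max over allowed piece i of (p[i] + f[k−i]).
f[1] = 0
f[2] = 9
f[3] = 9
f[4] = 18  (first piece 2, then f[2]=9)
f[5] = 18
f[6] = 27  (first piece 2, then f[4]=18)
f[7] = 27
f[8] = 36  (first piece 2, then f[6]=27)
f[9] = 36
f[10] = 45  (first piece 2, then f[8]=36)
f[11] = 45
One optimal cutting: pieces 2 + 2 + 2 + 2 + 2 with 1 foot of scrap → $45.

45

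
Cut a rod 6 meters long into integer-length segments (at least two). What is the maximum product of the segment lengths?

9

Fill P[k] for k=2..6: at each k try every first piece i and multiply by the better of (k−i) uncut or P[k−i].
P[2] = 1×max(1,0) = 1×1 = 1
P[3] = 1×max(2,1) = 1×2 = 2
P[4] = 2×max(2,1) = 2×2 = 4
P[5] = 2×max(3,2) = 2×3 = 6
P[6] = 3×max(3,2) = 3×3 = 9
One optimal split: 3 + 3; product 3×3 = 9.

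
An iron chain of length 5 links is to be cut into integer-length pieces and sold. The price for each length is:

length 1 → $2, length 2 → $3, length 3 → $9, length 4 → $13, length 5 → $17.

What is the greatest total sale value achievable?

17

Consider every possible first cut. r[k] is the best of p[i]+r[k−i] over all sellable i≤k.
r[1] = 2
r[2] = max(2+2, 3+0) = 4
r[3] = max(2+4, 3+2, 9+0) = 9
r[4] = max(2+9, 3+4, 9+2, 13+0) = 13
r[5] = max(2+13, 3+9, 9+4, 13+2, 17+0) = 17
Best is to sell the whole 5-link piece uncut for $17.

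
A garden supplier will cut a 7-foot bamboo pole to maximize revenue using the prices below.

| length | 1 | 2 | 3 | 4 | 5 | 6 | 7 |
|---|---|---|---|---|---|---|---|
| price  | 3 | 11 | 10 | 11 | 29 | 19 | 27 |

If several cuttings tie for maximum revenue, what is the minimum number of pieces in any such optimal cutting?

Build r[k] bottom-up: r[k] = max over allowed piece i of (p[i] + r[k−i]).
r[1] = 3
r[2] = 11
r[3] = 14  (first piece 1, then r[2]=11)
r[4] = 22  (first piece 2, then r[2]=11)
r[5] = 29
r[6] = 33  (first piece 2, then r[4]=22)
r[7] = 40  (first piece 2, then r[5]=29)
Maximum revenue is $40.
Now minimize piece count subject to staying optimal: for each k, pieces[k] = 1 + min over i with p[i]+r[k−i]=r[k] of pieces[k−i].
pieces[4] = 2
pieces[5] = 1
pieces[6] = 3
pieces[7] = 2

2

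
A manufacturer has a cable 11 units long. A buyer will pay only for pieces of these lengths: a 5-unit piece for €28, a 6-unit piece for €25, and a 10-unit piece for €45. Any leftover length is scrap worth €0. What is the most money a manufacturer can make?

Let f[k] be the best obtainable value from length k. For each k, try every first piece i and keep the best of price[i] + f[k−i].
f[1] = 0
f[2] = 0
f[3] = 0
f[4] = 0
f[5] = 28
f[6] = max(28+0, 25+0) = 28
f[7] = max(28+0, 25+0) = 28
f[8] = max(28+0, 25+0) = 28
f[9] = max(28+0, 25+0) = 28
f[10] = max(28+28, 25+0, 45+0) = 56
f[11] = max(28+28, 25+28, 45+0) = 56
One optimal cutting: pieces 5 + 5 with 1 unit of scrap → €56.

56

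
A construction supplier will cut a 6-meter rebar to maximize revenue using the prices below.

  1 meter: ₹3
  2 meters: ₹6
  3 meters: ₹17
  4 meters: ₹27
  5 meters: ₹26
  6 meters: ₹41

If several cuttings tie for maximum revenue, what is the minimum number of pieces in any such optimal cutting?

Let r[k] be the best obtainable value from length k. For each k, try every first piece i and keep the best of price[i] + r[k−i].
r[1] = 3
r[2] = 6  (first piece 1, then r[1]=3)
r[3] = 17
r[4] = 27
r[5] = 30  (first piece 1, then r[4]=27)
r[6] = 41
Maximum revenue is ₹41.
Now minimize piece count subject to staying optimal: for each k, pieces[k] = 1 + min over i with p[i]+r[k−i]=r[k] of pieces[k−i].
pieces[3] = 1
pieces[4] = 1
pieces[5] = 2
pieces[6] = 1

1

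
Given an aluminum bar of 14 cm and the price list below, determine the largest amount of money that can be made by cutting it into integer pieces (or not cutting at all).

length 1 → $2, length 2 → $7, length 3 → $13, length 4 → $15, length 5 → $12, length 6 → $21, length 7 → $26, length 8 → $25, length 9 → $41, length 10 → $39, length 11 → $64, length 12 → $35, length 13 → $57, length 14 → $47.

Consider every possible first cut. v[k] is the best of p[i]+v[k−i] over all sellable i≤k.
v[1] = 2
v[2] = max(2+2, 7+0) = 7
v[3] = max(2+7, 7+2, 13+0) = 13
v[4] = max(2+13, 7+7, 13+2, 15+0) = 15
v[5] = max(2+15, 7+13, 13+7, 15+2, 12+0) = 20
v[6] = max(2+20, 7+15, 13+13, 15+7, 12+2, 21+0) = 26
v[7] = max(2+26, 7+20, 13+15, …, 21+2, 26+0) = 28
v[8] = max(2+28, 7+26, 13+20, …, 26+2, 25+0) = 33
v[9] = max(2+33, 7+28, 13+26, …, 25+2, 41+0) = 41
v[10] = max(2+41, 7+33, 13+28, …, 41+2, 39+0) = 43
v[11] = max(2+43, 7+41, 13+33, …, 39+2, 64+0) = 64
v[12] = max(2+64, 7+43, 13+41, …, 64+2, 35+0) = 66
v[13] = max(2+66, 7+64, 13+43, …, 35+2, 57+0) = 71
v[14] = max(2+71, 7+66, 13+64, …, 57+2, 47+0) = 77
One optimal cutting: 11 + 3 → $64 + $13 = $77.

77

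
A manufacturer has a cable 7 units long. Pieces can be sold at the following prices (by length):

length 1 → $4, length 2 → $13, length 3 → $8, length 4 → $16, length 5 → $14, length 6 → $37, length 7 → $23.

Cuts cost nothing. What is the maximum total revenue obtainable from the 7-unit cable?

Build R[k] bottom-up: R[k] = max over allowed piece i of (p[i] + R[k−i]).
R[1] = 4
R[2] = 13
R[3] = 17  (first piece 1, then R[2]=13)
R[4] = 26  (first piece 2, then R[2]=13)
R[5] = 30  (first piece 1, then R[4]=26)
R[6] = 39  (first piece 2, then R[4]=26)
R[7] = 43  (first piece 1, then R[6]=39)
One optimal cutting: 2 + 2 + 2 + 1 → $13 + $13 + $13 + $4 = $43.

43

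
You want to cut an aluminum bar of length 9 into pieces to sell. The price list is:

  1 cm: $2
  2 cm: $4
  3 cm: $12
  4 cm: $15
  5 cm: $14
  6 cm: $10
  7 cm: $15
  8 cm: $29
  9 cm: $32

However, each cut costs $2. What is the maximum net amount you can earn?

32

Consider every possible first cut. v[k] is the best of p[i]+v[k−i] over all sellable i≤k, charging 2 whenever i<k.
v[1] = 2
v[2] = max(2+2-2, 4+0) = 4
v[3] = max(2+4-2, 4+2-2, 12+0) = 12
v[4] = max(2+12-2, 4+4-2, 12+2-2, 15+0) = 15
v[5] = max(2+15-2, 4+12-2, 12+4-2, 15+2-2, 14+0) = 15
v[6] = max(2+15-2, 4+15-2, 12+12-2, 15+4-2, 14+2-2, 10+0) = 22
v[7] = max(2+22-2, 4+15-2, 12+15-2, …, 10+2-2, 15+0) = 25
v[8] = max(2+25-2, 4+22-2, 12+15-2, …, 15+2-2, 29+0) = 29
v[9] = max(2+29-2, 4+25-2, 12+22-2, …, 29+2-2, 32+0) = 32
One optimal plan: pieces 3 + 3 + 3 (2 cuts) → $36 − $4 = $32.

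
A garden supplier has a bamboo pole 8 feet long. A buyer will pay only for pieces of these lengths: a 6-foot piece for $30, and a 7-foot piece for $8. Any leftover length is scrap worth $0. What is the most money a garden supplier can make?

Let f[k] be the best obtainable value from length k. For each k, try every first piece i and keep the best of price[i] + f[k−i].
f[1] = 0
f[2] = 0
f[3] = 0
f[4] = 0
f[5] = 0
f[6] = 30
f[7] = max(30+0, 8+0) = 30
f[8] = max(30+0, 8+0) = 30
One optimal cutting: pieces 6 with 2 feet of scrap → $30.

30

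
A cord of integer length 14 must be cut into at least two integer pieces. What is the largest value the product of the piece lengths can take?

Define P[k] = max over 1≤i<k of i · max(k−i, P[k−i]); the inner max lets the remainder stay uncut if that's better.
P[2] = 1*max(1,0) = 1*1 = 1
P[3] = 1*max(2,1) = 1*2 = 2
P[4] = 2*max(2,1) = 2*2 = 4
P[5] = 2*max(3,2) = 2*3 = 6
P[6] = 3*max(3,2) = 3*3 = 9
P[7] = 2*max(5,6) = 2*6 = 12
P[8] = 2*max(6,9) = 2*9 = 18
P[9] = 3*max(6,9) = 3*9 = 27
P[10] = 2*max(8,18) = 2*18 = 36
P[11] = 2*max(9,27) = 2*27 = 54
P[12] = 3*max(9,27) = 3*27 = 81
P[13] = 2*max(11,54) = 2*54 = 108
P[14] = 2*max(12,81) = 2*81 = 162
One optimal split: 3 + 3 + 3 + 3 + 2; product 3*3*3*3*2 = 162.

162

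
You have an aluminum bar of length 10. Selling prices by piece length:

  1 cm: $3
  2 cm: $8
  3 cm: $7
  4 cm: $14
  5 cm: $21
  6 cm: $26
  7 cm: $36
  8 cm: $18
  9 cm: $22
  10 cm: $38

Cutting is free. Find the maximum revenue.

47

Build v[k] bottom-up: v[k] = max over allowed piece i of (p[i] + v[k−i]).
v[1] = 3
v[2] = max(3+3, 8+0) = 8
v[3] = max(3+8, 8+3, 7+0) = 11
v[4] = max(3+11, 8+8, 7+3, 14+0) = 16
v[5] = max(3+16, 8+11, 7+8, 14+3, 21+0) = 21
v[6] = max(3+21, 8+16, 7+11, 14+8, 21+3, 26+0) = 26
v[7] = max(3+26, 8+21, 7+16, …, 26+3, 36+0) = 36
v[8] = max(3+36, 8+26, 7+21, …, 36+3, 18+0) = 39
v[9] = max(3+39, 8+36, 7+26, …, 18+3, 22+0) = 44
v[10] = max(3+44, 8+39, 7+36, …, 22+3, 38+0) = 47
One optimal cutting: 7 + 2 + 1 → $36 + $8 + $3 = $47.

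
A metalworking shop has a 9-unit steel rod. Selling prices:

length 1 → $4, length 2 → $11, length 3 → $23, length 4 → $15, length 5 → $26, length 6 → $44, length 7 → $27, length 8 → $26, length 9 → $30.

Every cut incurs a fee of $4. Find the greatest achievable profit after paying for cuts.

Consider every possible first cut. r[k] is the best of p[i]+r[k−i] over all sellable i≤k, charging 4 whenever i<k.
r[1] = 4
r[2] = 11
r[3] = 23
r[4] = 23  (first piece 1, then r[3]=23)
r[5] = 30  (first piece 2, then r[3]=23)
r[6] = 44
r[7] = 44  (first piece 1, then r[6]=44)
r[8] = 51  (first piece 2, then r[6]=44)
r[9] = 63  (first piece 3, then r[6]=44)
One optimal plan: pieces 6 + 3 (1 cut) → $67 − $4 = $63.

63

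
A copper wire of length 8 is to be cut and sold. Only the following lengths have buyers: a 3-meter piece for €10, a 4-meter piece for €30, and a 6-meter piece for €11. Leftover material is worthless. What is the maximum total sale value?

Build best[k] bottom-up: best[k] = max over allowed piece i of (p[i] + best[k−i]).
best[1] = 0
best[2] = 0
best[3] = 10
best[4] = max(10+0, 30+0) = 30
best[5] = max(10+0, 30+0) = 30
best[6] = max(10+10, 30+0, 11+0) = 30
best[7] = max(10+30, 30+10, 11+0) = 40
best[8] = max(10+30, 30+30, 11+0) = 60
One optimal cutting: 4 + 4 → €60.

60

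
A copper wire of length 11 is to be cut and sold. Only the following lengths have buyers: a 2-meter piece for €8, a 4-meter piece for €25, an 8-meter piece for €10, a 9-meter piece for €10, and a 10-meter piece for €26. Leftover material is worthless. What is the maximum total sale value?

Let r[k] be the best obtainable value from length k. For each k, try every first piece i and keep the best of price[i] + r[k−i].
r[1] = 0
r[2] = 8
r[3] = 8
r[4] = max(8+8, 25+0) = 25
r[5] = max(8+8, 25+0) = 25
r[6] = max(8+25, 25+8) = 33
r[7] = max(8+25, 25+8) = 33
r[8] = max(8+33, 25+25, 10+0) = 50
r[9] = max(8+33, 25+25, 10+0, 10+0) = 50
r[10] = max(8+50, 25+33, 10+8, 10+0, 26+0) = 58
r[11] = max(8+50, 25+33, 10+8, 10+8, 26+0) = 58
One optimal cutting: pieces 4 + 4 + 2 with 1 meter of scrap → €58.

58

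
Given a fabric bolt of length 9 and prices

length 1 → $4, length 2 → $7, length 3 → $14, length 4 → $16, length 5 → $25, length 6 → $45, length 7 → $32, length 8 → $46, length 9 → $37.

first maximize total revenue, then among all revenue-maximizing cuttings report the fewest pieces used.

Consider every possible first cut. r[k] is the best of p[i]+r[k−i] over all sellable i≤k.
r[1] = 4
r[2] = max(4+4, 7+0) = 8
r[3] = max(4+8, 7+4, 14+0) = 14
r[4] = max(4+14, 7+8, 14+4, 16+0) = 18
r[5] = max(4+18, 7+14, 14+8, 16+4, 25+0) = 25
r[6] = max(4+25, 7+18, 14+14, 16+8, 25+4, 45+0) = 45
r[7] = max(4+45, 7+25, 14+18, …, 45+4, 32+0) = 49
r[8] = max(4+49, 7+45, 14+25, …, 32+4, 46+0) = 53
r[9] = max(4+53, 7+49, 14+45, …, 46+4, 37+0) = 59
Maximum revenue is $59.
Now minimize piece count subject to staying optimal: for each k, pieces[k] = 1 + min over i with p[i]+r[k−i]=r[k] of pieces[k−i].
pieces[6] = 1
pieces[7] = 2
pieces[8] = 3
pieces[9] = 2

2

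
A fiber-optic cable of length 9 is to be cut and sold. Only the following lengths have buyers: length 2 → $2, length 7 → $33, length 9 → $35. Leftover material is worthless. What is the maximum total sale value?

Build f[k] bottom-up: f[k] = max over allowed piece i of (p[i] + f[k−i]).
f[1] = 0
f[2] = 2
f[3] = 2
f[4] = 4  (first piece 2, then f[2]=2)
f[5] = 4
f[6] = 6  (first piece 2, then f[4]=4)
f[7] = max(2+4, 33+0) = 33
f[8] = max(2+6, 33+0) = 33
f[9] = max(2+33, 33+2, 35+0) = 35
One optimal cutting: 7 + 2 → $35.

35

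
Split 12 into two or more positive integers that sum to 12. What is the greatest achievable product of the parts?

Let g[k] be the best product for length k (with at least one cut). For each first piece i, the rest contributes max(k−i, g[k−i]).
Small cases: g[2]=1, g[3]=2, g[4]=4, g[5]=6, g[6]=9.
g[7] = 2×max(5,6) = 2×6 = 12
g[8] = 2×max(6,9) = 2×9 = 18
g[9] = 3×max(6,9) = 3×9 = 27
g[10] = 2×max(8,18) = 2×18 = 36
g[11] = 2×max(9,27) = 2×27 = 54
g[12] = 3×max(9,27) = 3×27 = 81
One optimal split: 3 + 3 + 3 + 3; product 3×3×3×3 = 81.

81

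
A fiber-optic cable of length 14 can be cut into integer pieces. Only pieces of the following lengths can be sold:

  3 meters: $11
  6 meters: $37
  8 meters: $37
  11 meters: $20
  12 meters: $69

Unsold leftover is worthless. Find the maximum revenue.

Consider every possible first cut. f[k] is the best of p[i]+f[k−i] over all sellable i≤k.
f[1] = 0
f[2] = 0
f[3] = 11
f[4] = 11
f[5] = 11
f[6] = max(11+11, 37+0) = 37
f[7] = max(11+11, 37+0) = 37
f[8] = max(11+11, 37+0, 37+0) = 37
f[9] = max(11+37, 37+11, 37+0) = 48
f[10] = max(11+37, 37+11, 37+0) = 48
f[11] = max(11+37, 37+11, 37+11, 20+0) = 48
f[12] = max(11+48, 37+37, 37+11, 20+0, 69+0) = 74
f[13] = max(11+48, 37+37, 37+11, 20+0, 69+0) = 74
f[14] = max(11+48, 37+37, 37+37, 20+11, 69+0) = 74
One optimal cutting: pieces 6 + 6 with 2 meters of scrap → $74.

74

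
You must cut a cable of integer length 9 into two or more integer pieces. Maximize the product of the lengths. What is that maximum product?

27

Define prod[k] = max over 1≤i<k of i · max(k−i, prod[k−i]); the inner max lets the remainder stay uncut if that's better.
prod[2] = 1·max(1,0) = 1·1 = 1
prod[3] = max(1·2, 2·1) = 2
prod[4] = max(1·3, 2·2, 3·1) = 4
prod[5] = max(1·4, 2·3, 3·2, 4·1) = 6
prod[6] = max(1·6, 2·4, 3·3, 4·2, 5·1) = 9
prod[7] = max(1·9, 2·6, 3·4, 4·3, 5·2, 6·1) = 12
prod[8] = max(1·12, 2·9, 3·6, …, 6·2, 7·1) = 18
prod[9] = max(1·18, 2·12, 3·9, …, 7·2, 8·1) = 27
One optimal split: 3 + 3 + 3; product 3·3·3 = 27.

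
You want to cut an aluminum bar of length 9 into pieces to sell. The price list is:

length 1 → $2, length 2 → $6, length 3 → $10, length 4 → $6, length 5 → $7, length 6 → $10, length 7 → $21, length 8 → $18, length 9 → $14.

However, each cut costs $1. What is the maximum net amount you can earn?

Let v[k] be the best obtainable value from length k. For each k, try every first piece i and keep the best of price[i] + v[k−i] minus the 1 cut fee when i<k.
v[1] = 2
v[2] = max(2+2-1, 6+0) = 6
v[3] = max(2+6-1, 6+2-1, 10+0) = 10
v[4] = max(2+10-1, 6+6-1, 10+2-1, 6+0) = 11
v[5] = max(2+11-1, 6+10-1, 10+6-1, 6+2-1, 7+0) = 15
v[6] = max(2+15-1, 6+11-1, 10+10-1, 6+6-1, 7+2-1, 10+0) = 19
v[7] = max(2+19-1, 6+15-1, 10+11-1, …, 10+2-1, 21+0) = 21
v[8] = max(2+21-1, 6+19-1, 10+15-1, …, 21+2-1, 18+0) = 24
v[9] = max(2+24-1, 6+21-1, 10+19-1, …, 18+2-1, 14+0) = 28
One optimal plan: pieces 3 + 3 + 3 (2 cuts) → $30 − $2 = $28.

28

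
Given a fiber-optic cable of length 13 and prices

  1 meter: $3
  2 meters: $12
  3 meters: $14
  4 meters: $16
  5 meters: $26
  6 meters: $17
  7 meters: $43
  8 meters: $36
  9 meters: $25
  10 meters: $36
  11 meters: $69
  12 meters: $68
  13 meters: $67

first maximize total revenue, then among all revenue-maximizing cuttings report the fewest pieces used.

2

Consider every possible first cut. r[k] is the best of p[i]+r[k−i] over all sellable i≤k.
r[1] = 3
r[2] = max(3+3, 12+0) = 12
r[3] = max(3+12, 12+3, 14+0) = 15
r[4] = max(3+15, 12+12, 14+3, 16+0) = 24
r[5] = max(3+24, 12+15, 14+12, 16+3, 26+0) = 27
r[6] = max(3+27, 12+24, 14+15, 16+12, 26+3, 17+0) = 36
r[7] = max(3+36, 12+27, 14+24, …, 17+3, 43+0) = 43
r[8] = max(3+43, 12+36, 14+27, …, 43+3, 36+0) = 48
r[9] = max(3+48, 12+43, 14+36, …, 36+3, 25+0) = 55
r[10] = max(3+55, 12+48, 14+43, …, 25+3, 36+0) = 60
r[11] = max(3+60, 12+55, 14+48, …, 36+3, 69+0) = 69
r[12] = max(3+69, 12+60, 14+55, …, 69+3, 68+0) = 72
r[13] = max(3+72, 12+69, 14+60, …, 68+3, 67+0) = 81
Maximum revenue is $81.
Now minimize piece count subject to staying optimal: for each k, pieces[k] = 1 + min over i with p[i]+r[k−i]=r[k] of pieces[k−i].
pieces[10] = 5
pieces[11] = 1
pieces[12] = 2
pieces[13] = 2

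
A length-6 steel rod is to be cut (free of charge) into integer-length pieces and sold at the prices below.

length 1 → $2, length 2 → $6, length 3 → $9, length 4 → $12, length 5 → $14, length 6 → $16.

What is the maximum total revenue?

Consider every possible first cut. r[k] is the best of p[i]+r[k−i] over all sellable i≤k.
r[1] = 2
r[2] = max(2+2, 6+0) = 6
r[3] = max(2+6, 6+2, 9+0) = 9
r[4] = max(2+9, 6+6, 9+2, 12+0) = 12
r[5] = max(2+12, 6+9, 9+6, 12+2, 14+0) = 15
r[6] = max(2+15, 6+12, 9+9, 12+6, 14+2, 16+0) = 18
One optimal cutting: 2 + 2 + 2 → $6 + $6 + $6 = $18.

18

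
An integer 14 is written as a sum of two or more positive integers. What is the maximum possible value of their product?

162

Let m[k] be the best product for length k (with at least one cut). For each first piece i, the rest contributes max(k−i, m[k−i]).
m[2] = 1·max(1,0) = 1·1 = 1
m[3] = 1·max(2,1) = 1·2 = 2
m[4] = 2·max(2,1) = 2·2 = 4
m[5] = 2·max(3,2) = 2·3 = 6
m[6] = 3·max(3,2) = 3·3 = 9
m[7] = 2·max(5,6) = 2·6 = 12
m[8] = 2·max(6,9) = 2·9 = 18
m[9] = 3·max(6,9) = 3·9 = 27
m[10] = 2·max(8,18) = 2·18 = 36
m[11] = 2·max(9,27) = 2·27 = 54
m[12] = 3·max(9,27) = 3·27 = 81
m[13] = 2·max(11,54) = 2·54 = 108
m[14] = 2·max(12,81) = 2·81 = 162
One optimal split: 3 + 3 + 3 + 3 + 2; product 3·3·3·3·2 = 162.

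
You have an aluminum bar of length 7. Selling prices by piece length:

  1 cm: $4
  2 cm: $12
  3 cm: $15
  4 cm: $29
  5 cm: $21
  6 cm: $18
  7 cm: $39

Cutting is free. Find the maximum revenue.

Build v[k] bottom-up: v[k] = max over allowed piece i of (p[i] + v[k−i]).
v[1] = 4
v[2] = max(4+4, 12+0) = 12
v[3] = max(4+12, 12+4, 15+0) = 16
v[4] = max(4+16, 12+12, 15+4, 29+0) = 29
v[5] = max(4+29, 12+16, 15+12, 29+4, 21+0) = 33
v[6] = max(4+33, 12+29, 15+16, 29+12, 21+4, 18+0) = 41
v[7] = max(4+41, 12+33, 15+29, …, 18+4, 39+0) = 45
One optimal cutting: 4 + 2 + 1 → $29 + $12 + $4 = $45.

45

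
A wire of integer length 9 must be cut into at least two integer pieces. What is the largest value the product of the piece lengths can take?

Fill g[k] for k=2..9: at each k try every first piece i and multiply by the better of (k−i) uncut or g[k−i].
g[2] = 1·max(1,0) = 1·1 = 1
g[3] = 1·max(2,1) = 1·2 = 2
g[4] = 2·max(2,1) = 2·2 = 4
g[5] = 2·max(3,2) = 2·3 = 6
g[6] = 3·max(3,2) = 3·3 = 9
g[7] = 2·max(5,6) = 2·6 = 12
g[8] = 2·max(6,9) = 2·9 = 18
g[9] = 3·max(6,9) = 3·9 = 27
One optimal split: 3 + 3 + 3; product 3·3·3 = 27.

27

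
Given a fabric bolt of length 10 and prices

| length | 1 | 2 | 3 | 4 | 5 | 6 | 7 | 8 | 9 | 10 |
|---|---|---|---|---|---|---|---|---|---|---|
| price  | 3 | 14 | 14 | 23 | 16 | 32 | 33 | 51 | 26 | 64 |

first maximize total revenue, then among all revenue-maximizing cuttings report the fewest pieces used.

5

Build r[k] bottom-up: r[k] = max over allowed piece i of (p[i] + r[k−i]).
r[1] = 3
r[2] = 14
r[3] = 17  (first piece 1, then r[2]=14)
r[4] = 28  (first piece 2, then r[2]=14)
r[5] = 31  (first piece 1, then r[4]=28)
r[6] = 42  (first piece 2, then r[4]=28)
r[7] = 45  (first piece 1, then r[6]=42)
r[8] = 56  (first piece 2, then r[6]=42)
r[9] = 59  (first piece 1, then r[8]=56)
r[10] = 70  (first piece 2, then r[8]=56)
Maximum revenue is $70.
Now minimize piece count subject to staying optimal: for each k, pieces[k] = 1 + min over i with p[i]+r[k−i]=r[k] of pieces[k−i].
pieces[7] = 4
pieces[8] = 4
pieces[9] = 5
pieces[10] = 5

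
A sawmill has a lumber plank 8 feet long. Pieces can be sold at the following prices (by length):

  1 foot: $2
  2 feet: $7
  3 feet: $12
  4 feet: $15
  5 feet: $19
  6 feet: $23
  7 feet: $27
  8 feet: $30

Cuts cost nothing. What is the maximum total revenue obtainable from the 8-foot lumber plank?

Build R[k] bottom-up: R[k] = max over allowed piece i of (p[i] + R[k−i]).
R[1] = 2
R[2] = max(2+2, 7+0) = 7
R[3] = max(2+7, 7+2, 12+0) = 12
R[4] = max(2+12, 7+7, 12+2, 15+0) = 15
R[5] = max(2+15, 7+12, 12+7, 15+2, 19+0) = 19
R[6] = max(2+19, 7+15, 12+12, 15+7, 19+2, 23+0) = 24
R[7] = max(2+24, 7+19, 12+15, …, 23+2, 27+0) = 27
R[8] = max(2+27, 7+24, 12+19, …, 27+2, 30+0) = 31
One optimal cutting: 3 + 3 + 2 → $12 + $12 + $7 = $31.

31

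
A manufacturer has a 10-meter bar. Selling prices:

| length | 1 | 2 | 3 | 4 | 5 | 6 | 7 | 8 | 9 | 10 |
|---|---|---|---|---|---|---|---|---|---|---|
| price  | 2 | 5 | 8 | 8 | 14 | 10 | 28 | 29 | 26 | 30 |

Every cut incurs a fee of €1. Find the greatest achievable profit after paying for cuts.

35

Build r[k] bottom-up: r[k] = max over allowed piece i of (p[i] + r[k−i]) − 1 per cut.
r[1] = 2
r[2] = max(2+2-1, 5+0) = 5
r[3] = max(2+5-1, 5+2-1, 8+0) = 8
r[4] = max(2+8-1, 5+5-1, 8+2-1, 8+0) = 9
r[5] = max(2+9-1, 5+8-1, 8+5-1, 8+2-1, 14+0) = 14
r[6] = max(2+14-1, 5+9-1, 8+8-1, 8+5-1, 14+2-1, 10+0) = 15
r[7] = max(2+15-1, 5+14-1, 8+9-1, …, 10+2-1, 28+0) = 28
r[8] = max(2+28-1, 5+15-1, 8+14-1, …, 28+2-1, 29+0) = 29
r[9] = max(2+29-1, 5+28-1, 8+15-1, …, 29+2-1, 26+0) = 32
r[10] = max(2+32-1, 5+29-1, 8+28-1, …, 26+2-1, 30+0) = 35
One optimal plan: pieces 7 + 3 (1 cut) → €36 − €1 = €35.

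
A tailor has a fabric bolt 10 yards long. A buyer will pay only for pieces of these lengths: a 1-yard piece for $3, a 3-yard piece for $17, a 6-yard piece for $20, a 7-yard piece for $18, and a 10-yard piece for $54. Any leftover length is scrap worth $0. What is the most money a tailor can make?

54

Build r[k] bottom-up: r[k] = max over allowed piece i of (p[i] + r[k−i]).
r[1] = 3
r[2] = 6  (first piece 1, then r[1]=3)
r[3] = max(3+6, 17+0) = 17
r[4] = max(3+17, 17+3) = 20
r[5] = max(3+20, 17+6) = 23
r[6] = max(3+23, 17+17, 20+0) = 34
r[7] = max(3+34, 17+20, 20+3, 18+0) = 37
r[8] = max(3+37, 17+23, 20+6, 18+3) = 40
r[9] = max(3+40, 17+34, 20+17, 18+6) = 51
r[10] = max(3+51, 17+37, 20+20, 18+17, 54+0) = 54
One optimal cutting: 3 + 3 + 3 + 1 → $54.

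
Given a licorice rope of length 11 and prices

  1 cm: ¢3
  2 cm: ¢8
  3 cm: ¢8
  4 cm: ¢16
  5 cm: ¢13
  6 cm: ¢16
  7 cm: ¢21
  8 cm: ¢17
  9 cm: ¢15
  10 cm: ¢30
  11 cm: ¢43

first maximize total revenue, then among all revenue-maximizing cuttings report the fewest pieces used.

1

Build r[k] bottom-up: r[k] = max over allowed piece i of (p[i] + r[k−i]).
r[1] = 3
r[2] = max(3+3, 8+0) = 8
r[3] = max(3+8, 8+3, 8+0) = 11
r[4] = max(3+11, 8+8, 8+3, 16+0) = 16
r[5] = max(3+16, 8+11, 8+8, 16+3, 13+0) = 19
r[6] = max(3+19, 8+16, 8+11, 16+8, 13+3, 16+0) = 24
r[7] = max(3+24, 8+19, 8+16, …, 16+3, 21+0) = 27
r[8] = max(3+27, 8+24, 8+19, …, 21+3, 17+0) = 32
r[9] = max(3+32, 8+27, 8+24, …, 17+3, 15+0) = 35
r[10] = max(3+35, 8+32, 8+27, …, 15+3, 30+0) = 40
r[11] = max(3+40, 8+35, 8+32, …, 30+3, 43+0) = 43
Maximum revenue is ¢43.
Now minimize piece count subject to staying optimal: for each k, pieces[k] = 1 + min over i with p[i]+r[k−i]=r[k] of pieces[k−i].
pieces[8] = 2
pieces[9] = 3
pieces[10] = 3
pieces[11] = 1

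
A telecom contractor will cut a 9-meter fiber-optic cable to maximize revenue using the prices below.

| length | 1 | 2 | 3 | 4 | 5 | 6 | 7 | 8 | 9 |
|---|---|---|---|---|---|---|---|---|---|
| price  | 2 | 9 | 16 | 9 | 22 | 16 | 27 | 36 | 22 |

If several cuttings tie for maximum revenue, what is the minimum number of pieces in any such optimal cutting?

Let r[k] be the best obtainable value from length k. For each k, try every first piece i and keep the best of price[i] + r[k−i].
r[1] = 2
r[2] = max(2+2, 9+0) = 9
r[3] = max(2+9, 9+2, 16+0) = 16
r[4] = max(2+16, 9+9, 16+2, 9+0) = 18
r[5] = max(2+18, 9+16, 16+9, 9+2, 22+0) = 25
r[6] = max(2+25, 9+18, 16+16, 9+9, 22+2, 16+0) = 32
r[7] = max(2+32, 9+25, 16+18, …, 16+2, 27+0) = 34
r[8] = max(2+34, 9+32, 16+25, …, 27+2, 36+0) = 41
r[9] = max(2+41, 9+34, 16+32, …, 36+2, 22+0) = 48
Maximum revenue is $48.
Now minimize piece count subject to staying optimal: for each k, pieces[k] = 1 + min over i with p[i]+r[k−i]=r[k] of pieces[k−i].
pieces[6] = 2
pieces[7] = 3
pieces[8] = 3
pieces[9] = 3

3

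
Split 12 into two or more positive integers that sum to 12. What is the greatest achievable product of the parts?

81

Fill m[k] for k=2..12: at each k try every first piece i and multiply by the better of (k−i) uncut or m[k−i].
m[2] = 1·max(1,0) = 1·1 = 1
m[3] = 1·max(2,1) = 1·2 = 2
m[4] = 2·max(2,1) = 2·2 = 4
m[5] = 2·max(3,2) = 2·3 = 6
m[6] = 3·max(3,2) = 3·3 = 9
m[7] = 2·max(5,6) = 2·6 = 12
m[8] = 2·max(6,9) = 2·9 = 18
m[9] = 3·max(6,9) = 3·9 = 27
m[10] = 2·max(8,18) = 2·18 = 36
m[11] = 2·max(9,27) = 2·27 = 54
m[12] = 3·max(9,27) = 3·27 = 81
One optimal split: 3 + 3 + 3 + 3; product 3·3·3·3 = 81.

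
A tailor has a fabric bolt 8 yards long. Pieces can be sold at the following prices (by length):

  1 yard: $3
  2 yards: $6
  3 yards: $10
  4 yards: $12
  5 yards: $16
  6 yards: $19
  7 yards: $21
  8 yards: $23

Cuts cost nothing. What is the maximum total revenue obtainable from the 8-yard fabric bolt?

Let R[k] be the best obtainable value from length k. For each k, try every first piece i and keep the best of price[i] + R[k−i].
R[1] = 3
R[2] = max(3+3, 6+0) = 6
R[3] = max(3+6, 6+3, 10+0) = 10
R[4] = max(3+10, 6+6, 10+3, 12+0) = 13
R[5] = max(3+13, 6+10, 10+6, 12+3, 16+0) = 16
R[6] = max(3+16, 6+13, 10+10, 12+6, 16+3, 19+0) = 20
R[7] = max(3+20, 6+16, 10+13, …, 19+3, 21+0) = 23
R[8] = max(3+23, 6+20, 10+16, …, 21+3, 23+0) = 26
One optimal cutting: 3 + 3 + 1 + 1 → $10 + $10 + $3 + $3 = $26.

26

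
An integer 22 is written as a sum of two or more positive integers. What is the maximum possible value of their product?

2916

Let P[k] be the best product for length k (with at least one cut). For each first piece i, the rest contributes max(k−i, P[k−i]).
Small cases: P[2]=1, P[3]=2, P[4]=4, P[5]=6, P[6]=9, P[7]=12, P[8]=18, P[9]=27, P[10]=36, P[11]=54, P[12]=81, P[13]=108, P[14]=162.
P[15] = 3×max(12,81) = 3×81 = 243
P[16] = 2×max(14,162) = 2×162 = 324
P[17] = 2×max(15,243) = 2×243 = 486
P[18] = 3×max(15,243) = 3×243 = 729
P[19] = 2×max(17,486) = 2×486 = 972
P[20] = 2×max(18,729) = 2×729 = 1458
P[21] = 3×max(18,729) = 3×729 = 2187
P[22] = 2×max(20,1458) = 2×1458 = 2916
One optimal split: 3 + 3 + 3 + 3 + 3 + 3 + 2 + 2; product 3×3×3×3×3×3×2×2 = 2916.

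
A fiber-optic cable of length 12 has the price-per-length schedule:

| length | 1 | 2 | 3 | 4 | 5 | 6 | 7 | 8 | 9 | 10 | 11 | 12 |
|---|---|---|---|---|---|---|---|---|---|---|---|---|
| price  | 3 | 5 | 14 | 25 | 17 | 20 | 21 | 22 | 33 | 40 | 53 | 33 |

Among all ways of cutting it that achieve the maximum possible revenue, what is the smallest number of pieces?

Let r[k] be the best obtainable value from length k. For each k, try every first piece i and keep the best of price[i] + r[k−i].
r[1] = 3
r[2] = max(3+3, 5+0) = 6
r[3] = max(3+6, 5+3, 14+0) = 14
r[4] = max(3+14, 5+6, 14+3, 25+0) = 25
r[5] = max(3+25, 5+14, 14+6, 25+3, 17+0) = 28
r[6] = max(3+28, 5+25, 14+14, 25+6, 17+3, 20+0) = 31
r[7] = max(3+31, 5+28, 14+25, …, 20+3, 21+0) = 39
r[8] = max(3+39, 5+31, 14+28, …, 21+3, 22+0) = 50
r[9] = max(3+50, 5+39, 14+31, …, 22+3, 33+0) = 53
r[10] = max(3+53, 5+50, 14+39, …, 33+3, 40+0) = 56
r[11] = max(3+56, 5+53, 14+50, …, 40+3, 53+0) = 64
r[12] = max(3+64, 5+56, 14+53, …, 53+3, 33+0) = 75
Maximum revenue is $75.
Now minimize piece count subject to staying optimal: for each k, pieces[k] = 1 + min over i with p[i]+r[k−i]=r[k] of pieces[k−i].
pieces[9] = 3
pieces[10] = 4
pieces[11] = 3
pieces[12] = 3

3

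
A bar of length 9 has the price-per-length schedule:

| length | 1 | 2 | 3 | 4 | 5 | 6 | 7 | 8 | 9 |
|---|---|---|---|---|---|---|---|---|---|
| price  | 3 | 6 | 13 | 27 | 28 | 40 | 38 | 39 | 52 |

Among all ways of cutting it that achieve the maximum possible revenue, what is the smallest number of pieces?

3

Consider every possible first cut. r[k] is the best of p[i]+r[k−i] over all sellable i≤k.
r[1] = 3
r[2] = 6  (first piece 1, then r[1]=3)
r[3] = 13
r[4] = 27
r[5] = 30  (first piece 1, then r[4]=27)
r[6] = 40
r[7] = 43  (first piece 1, then r[6]=40)
r[8] = 54  (first piece 4, then r[4]=27)
r[9] = 57  (first piece 1, then r[8]=54)
Maximum revenue is 57.
Now minimize piece count subject to staying optimal: for each k, pieces[k] = 1 + min over i with p[i]+r[k−i]=r[k] of pieces[k−i].
pieces[6] = 1
pieces[7] = 2
pieces[8] = 2
pieces[9] = 3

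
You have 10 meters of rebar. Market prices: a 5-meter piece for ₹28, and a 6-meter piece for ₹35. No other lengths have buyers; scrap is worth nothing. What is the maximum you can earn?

56

Consider every possible first cut. f[k] is the best of p[i]+f[k−i] over all sellable i≤k.
f[1] = 0
f[2] = 0
f[3] = 0
f[4] = 0
f[5] = 28
f[6] = max(28+0, 35+0) = 35
f[7] = max(28+0, 35+0) = 35
f[8] = max(28+0, 35+0) = 35
f[9] = max(28+0, 35+0) = 35
f[10] = max(28+28, 35+0) = 56
One optimal cutting: 5 + 5 → ₹56.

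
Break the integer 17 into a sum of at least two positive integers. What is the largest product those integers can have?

Define prod[k] = max over 1≤i<k of i · max(k−i, prod[k−i]); the inner max lets the remainder stay uncut if that's better.
prod[2] = 1*max(1,0) = 1*1 = 1
prod[3] = 1*max(2,1) = 1*2 = 2
prod[4] = 2*max(2,1) = 2*2 = 4
prod[5] = 2*max(3,2) = 2*3 = 6
prod[6] = 3*max(3,2) = 3*3 = 9
prod[7] = 2*max(5,6) = 2*6 = 12
prod[8] = 2*max(6,9) = 2*9 = 18
prod[9] = 3*max(6,9) = 3*9 = 27
prod[10] = 2*max(8,18) = 2*18 = 36
prod[11] = 2*max(9,27) = 2*27 = 54
prod[12] = 3*max(9,27) = 3*27 = 81
prod[13] = 2*max(11,54) = 2*54 = 108
prod[14] = 2*max(12,81) = 2*81 = 162
prod[15] = 3*max(12,81) = 3*81 = 243
prod[16] = 2*max(14,162) = 2*162 = 324
prod[17] = 2*max(15,243) = 2*243 = 486
One optimal split: 3 + 3 + 3 + 3 + 3 + 2; product 3*3*3*3*3*2 = 486.

486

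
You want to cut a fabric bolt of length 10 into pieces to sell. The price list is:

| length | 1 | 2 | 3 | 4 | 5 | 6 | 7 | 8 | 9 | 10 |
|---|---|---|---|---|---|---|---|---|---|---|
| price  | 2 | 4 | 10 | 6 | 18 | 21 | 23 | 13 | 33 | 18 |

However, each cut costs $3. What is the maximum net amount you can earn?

33

Build net[k] bottom-up: net[k] = max over allowed piece i of (p[i] + net[k−i]) − 3 per cut.
net[1] = 2
net[2] = max(2+2-3, 4+0) = 4
net[3] = max(2+4-3, 4+2-3, 10+0) = 10
net[4] = max(2+10-3, 4+4-3, 10+2-3, 6+0) = 9
net[5] = max(2+9-3, 4+10-3, 10+4-3, 6+2-3, 18+0) = 18
net[6] = max(2+18-3, 4+9-3, 10+10-3, 6+4-3, 18+2-3, 21+0) = 21
net[7] = max(2+21-3, 4+18-3, 10+9-3, …, 21+2-3, 23+0) = 23
net[8] = max(2+23-3, 4+21-3, 10+18-3, …, 23+2-3, 13+0) = 25
net[9] = max(2+25-3, 4+23-3, 10+21-3, …, 13+2-3, 33+0) = 33
net[10] = max(2+33-3, 4+25-3, 10+23-3, …, 33+2-3, 18+0) = 33
One optimal plan: pieces 5 + 5 (1 cut) → $36 − $3 = $33.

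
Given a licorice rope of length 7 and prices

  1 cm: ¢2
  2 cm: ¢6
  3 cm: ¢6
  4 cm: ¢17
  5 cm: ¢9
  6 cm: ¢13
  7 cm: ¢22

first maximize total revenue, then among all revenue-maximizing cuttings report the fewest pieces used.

Build r[k] bottom-up: r[k] = max over allowed piece i of (p[i] + r[k−i]).
r[1] = 2
r[2] = 6
r[3] = 8  (first piece 1, then r[2]=6)
r[4] = 17
r[5] = 19  (first piece 1, then r[4]=17)
r[6] = 23  (first piece 2, then r[4]=17)
r[7] = 25  (first piece 1, then r[6]=23)
Maximum revenue is ¢25.
Now minimize piece count subject to staying optimal: for each k, pieces[k] = 1 + min over i with p[i]+r[k−i]=r[k] of pieces[k−i].
pieces[4] = 1
pieces[5] = 2
pieces[6] = 2
pieces[7] = 3

3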